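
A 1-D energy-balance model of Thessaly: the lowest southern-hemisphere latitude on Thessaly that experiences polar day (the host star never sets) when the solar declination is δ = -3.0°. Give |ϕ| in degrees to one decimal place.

|ϕ| = 87.0°

Polar day requires cos h₀ = −tan ϕ tan δ ≤ −1, i.e. tan ϕ tan δ ≥ 1.
The boundary is |tan ϕ| · |tan δ| = 1, so |ϕ| = 90° − |δ| = 90° − 3.0° = 87.0° in the southern hemisphere.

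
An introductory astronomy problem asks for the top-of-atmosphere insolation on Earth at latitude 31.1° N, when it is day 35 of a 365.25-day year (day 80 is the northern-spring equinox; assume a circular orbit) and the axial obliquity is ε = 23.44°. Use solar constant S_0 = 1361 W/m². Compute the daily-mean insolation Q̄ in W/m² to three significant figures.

Q̄ ≈ 264 W/m²

Solar longitude: L_s = 360° × (35 − 80)/365.25 = -44.353°, i.e. -44.353° + 360° = 315.647°.
sin δ = sin 23.44° × sin 315.647° = -0.27809, so δ = -16.146°.
cos h₀ = −tan(+31.1°) tan(-16.146°) = 0.1746, h₀ = 1.3953 rad.
Bracket: h₀ sin ϕ sin δ + cos ϕ cos δ sin h₀ = 1.3953×0.51653×-0.27809 + 0.85627×0.96056×0.98463 = -0.200423 + 0.809857 = 0.609434.
Q̄ = (S_0/π) × [bracket] = (1361/π) × 0.609434 = 264.0 W/m².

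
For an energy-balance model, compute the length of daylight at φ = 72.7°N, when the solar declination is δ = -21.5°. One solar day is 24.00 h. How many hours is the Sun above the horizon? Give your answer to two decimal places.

cos H₀ = −tan φ · tan δ = 1.2647 ≥ 1, so the Sun never rises (polar night) and H₀ = 0.
Daylight = 2H₀/(2π) × 24.00 h = (0.0000/π) × 24.00 = 0.00 h.

0.00 h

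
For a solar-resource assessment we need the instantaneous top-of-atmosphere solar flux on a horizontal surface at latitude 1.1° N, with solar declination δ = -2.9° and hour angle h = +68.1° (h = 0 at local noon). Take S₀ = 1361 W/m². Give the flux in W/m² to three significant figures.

506 W/m²

cos θ_z = sin φ sin δ + cos φ cos δ cos h = -0.000971 + 0.372441 = 0.371470.
Flux = S₀ · cos θ_z = 1361 × 0.371470 = 505.6 W/m².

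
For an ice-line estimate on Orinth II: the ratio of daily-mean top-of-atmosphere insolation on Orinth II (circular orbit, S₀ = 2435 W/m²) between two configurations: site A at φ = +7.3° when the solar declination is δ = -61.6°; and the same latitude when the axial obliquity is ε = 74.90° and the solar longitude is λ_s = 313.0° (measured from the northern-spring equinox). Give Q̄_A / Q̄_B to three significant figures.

Q̄_A / Q̄_B ≈ 0.546

— Configuration A (φ=+7.3°):
cos H₀ = −tan(+7.3°) tan(-61.600°) = 0.2369, H₀ = 1.3316 rad.
Bracket: H₀ sin φ sin δ + cos φ cos δ sin H₀ = 1.3316×0.12706×-0.87965 + 0.99189×0.47562×0.97153 = -0.148831 + 0.458332 = 0.309501.
Q̄ = (S₀/π) × [bracket] = (2435/π) × 0.309501 = 239.89 W/m².
— Configuration B (φ=+7.3°):
Solar declination: sin δ = sin ε · sin λ_s = sin 74.90° × sin 313.0° = -0.70610, so δ = -44.919°.
cos H₀ = −tan(+7.3°) tan(-44.919°) = 0.1277, H₀ = 1.4427 rad.
Bracket: H₀ sin φ sin δ + cos φ cos δ sin H₀ = 1.4427×0.12706×-0.70610 + 0.99189×0.70811×0.99181 = -0.129435 + 0.696615 = 0.567180.
Q̄ = (S₀/π) × [bracket] = (2435/π) × 0.567180 = 439.61 W/m².
Ratio Q̄_A / Q̄_B = 239.89 / 439.61 = 0.5457.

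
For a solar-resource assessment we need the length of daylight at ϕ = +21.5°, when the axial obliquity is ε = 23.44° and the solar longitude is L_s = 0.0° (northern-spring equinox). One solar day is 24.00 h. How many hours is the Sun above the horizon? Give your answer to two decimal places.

Solar declination: sin δ = sin ε · sin L_s = sin 23.44° × sin 0.0° = 0.00000, so δ = +0.000°.
cos h₀ = −tan ϕ · tan δ = −tan(+21.5°) × tan(+0.000°) = -0.0000, so h₀ = 1.5708 rad = 90.00°.
Daylight = 2h₀/(2π) × 24.00 h = (1.5708/π) × 24.00 = 12.00 h.

12.00 h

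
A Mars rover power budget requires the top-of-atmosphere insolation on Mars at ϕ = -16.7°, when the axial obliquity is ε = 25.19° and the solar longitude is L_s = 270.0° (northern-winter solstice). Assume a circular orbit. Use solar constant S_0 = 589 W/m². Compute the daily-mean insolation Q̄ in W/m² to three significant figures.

Solar declination: sin δ = sin ε · sin L_s = sin 25.19° × sin 270.0° = -0.42562, so δ = -25.190°.
cos h₀ = −tan(-16.7°) tan(-25.190°) = -0.1411, h₀ = 1.7124 rad.
Bracket: h₀ sin ϕ sin δ + cos ϕ cos δ sin h₀ = 1.7124×-0.28736×-0.42562 + 0.95782×0.90490×0.98999 = 0.209437 + 0.858055 = 1.067492.
Q̄ = (S_0/π) × [bracket] = (589/π) × 1.067492 = 200.1 W/m².

Q̄ ≈ 200 W/m²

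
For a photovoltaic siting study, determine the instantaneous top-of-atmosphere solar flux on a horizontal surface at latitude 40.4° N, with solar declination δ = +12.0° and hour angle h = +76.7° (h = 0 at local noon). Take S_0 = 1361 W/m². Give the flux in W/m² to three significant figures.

cos θ_z = sin ϕ sin δ + cos ϕ cos δ cos h = 0.134752 + 0.171363 = 0.306115.
Flux = S_0 · cos θ_z = 1361 × 0.306115 = 416.6 W/m².

417 W/m²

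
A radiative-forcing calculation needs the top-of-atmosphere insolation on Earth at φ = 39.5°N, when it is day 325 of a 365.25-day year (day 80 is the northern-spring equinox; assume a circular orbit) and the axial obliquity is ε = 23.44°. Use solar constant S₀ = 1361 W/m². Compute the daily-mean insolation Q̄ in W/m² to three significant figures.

Q̄ ≈ 177 W/m²

Solar longitude: λ_s = 360° × (325 − 80)/365.25 = 241.478°.
sin δ = sin 23.44° × sin 241.478° = -0.34951, so δ = -20.457°.
cos H₀ = −tan(+39.5°) tan(-20.457°) = 0.3075, H₀ = 1.2582 rad.
Bracket: H₀ sin φ sin δ + cos φ cos δ sin H₀ = 1.2582×0.63608×-0.34951 + 0.77162×0.93693×0.95155 = -0.279718 + 0.687927 = 0.408209.
Q̄ = (S₀/π) × [bracket] = (1361/π) × 0.408209 = 176.8 W/m².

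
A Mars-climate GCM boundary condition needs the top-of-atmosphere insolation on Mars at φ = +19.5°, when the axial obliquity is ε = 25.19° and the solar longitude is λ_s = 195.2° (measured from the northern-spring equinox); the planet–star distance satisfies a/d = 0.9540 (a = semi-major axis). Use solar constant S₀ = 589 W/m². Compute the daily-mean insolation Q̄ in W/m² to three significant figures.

Solar declination: sin δ = sin ε · sin λ_s = sin 25.19° × sin 195.2° = -0.11159, so δ = -6.407°.
cos H₀ = −tan(+19.5°) tan(-6.407°) = 0.0398, H₀ = 1.5310 rad.
Bracket: H₀ sin φ sin δ + cos φ cos δ sin H₀ = 1.5310×0.33381×-0.11159 + 0.94264×0.99375×0.99921 = -0.057030 + 0.936008 = 0.878978.
Inverse-square distance factor (a/d)² = 0.9540² = 0.910116.
Q̄ = (S₀/π) × 0.910116 × [bracket] = (589/π) × 0.910116 × 0.878978 = 150.0 W/m².

Q̄ ≈ 150 W/m²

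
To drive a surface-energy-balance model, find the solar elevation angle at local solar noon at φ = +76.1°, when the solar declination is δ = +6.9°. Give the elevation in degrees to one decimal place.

At local noon the hour angle is zero, so the zenith angle equals |φ − δ| = |+76.1° − (+6.900°)| = 69.200°.
Elevation = 90° − 69.200° = 20.8°.

20.8°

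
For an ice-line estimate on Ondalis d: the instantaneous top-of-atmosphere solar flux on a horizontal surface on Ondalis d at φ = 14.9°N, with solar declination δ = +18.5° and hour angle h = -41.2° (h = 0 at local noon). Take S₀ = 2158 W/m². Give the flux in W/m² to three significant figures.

cos θ_z = sin φ sin δ + cos φ cos δ cos h = 0.081589 + 0.689541 = 0.771130.
Flux = S₀ · cos θ_z = 2158 × 0.771130 = 1664 W/m².

1.66e+03 W/m²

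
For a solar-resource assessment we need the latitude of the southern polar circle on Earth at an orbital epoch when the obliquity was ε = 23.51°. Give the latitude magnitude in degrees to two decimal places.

66.49°

The polar circle is the lowest latitude that experiences at least one full rotation of continuous darkness at the northern-summer solstice; it lies at |φ| = 90° − ε = 90° − 23.51° = 66.49°.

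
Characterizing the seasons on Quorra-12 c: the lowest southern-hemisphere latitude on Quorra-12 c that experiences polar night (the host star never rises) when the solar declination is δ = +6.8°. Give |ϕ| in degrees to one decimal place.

|ϕ| = 83.2°

Polar night requires cos h₀ = −tan ϕ tan δ ≥ 1, i.e. tan ϕ tan δ ≤ −1.
The boundary is |tan ϕ| · |tan δ| = 1, so |ϕ| = 90° − |δ| = 90° − 6.8° = 83.2° in the southern hemisphere.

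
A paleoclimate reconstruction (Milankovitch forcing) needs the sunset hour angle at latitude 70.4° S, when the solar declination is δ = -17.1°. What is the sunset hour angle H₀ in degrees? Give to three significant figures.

H₀ = 150°

cos H₀ = −tan φ · tan δ = −tan(-70.4°) × tan(-17.100°) = -0.8640, so H₀ = 2.6139 rad = 149.76°.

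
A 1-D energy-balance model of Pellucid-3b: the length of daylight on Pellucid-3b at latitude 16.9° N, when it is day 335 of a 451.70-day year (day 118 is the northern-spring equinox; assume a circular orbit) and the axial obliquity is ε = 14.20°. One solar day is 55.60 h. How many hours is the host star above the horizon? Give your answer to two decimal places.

Solar longitude: λ_s = 360° × (335 − 118)/451.70 = 172.947°.
sin δ = sin 14.20° × sin 172.947° = 0.03012, so δ = +1.726°.
cos H₀ = −tan φ · tan δ = −tan(+16.9°) × tan(+1.726°) = -0.0092, so H₀ = 1.5800 rad = 90.52°.
Daylight = 2H₀/(2π) × 55.60 h = (1.5800/π) × 55.60 = 27.96 h.

27.96 h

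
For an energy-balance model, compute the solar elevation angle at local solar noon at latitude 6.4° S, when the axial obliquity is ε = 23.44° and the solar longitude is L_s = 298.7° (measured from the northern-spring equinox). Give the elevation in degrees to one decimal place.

76.0°

Solar declination: sin δ = sin ε · sin L_s = sin 23.44° × sin 298.7° = -0.34892, so δ = -20.421°.
At local noon the hour angle is zero, so the zenith angle equals |ϕ − δ| = |-6.4° − (-20.421°)| = 14.021°.
Elevation = 90° − 14.021° = 76.0°.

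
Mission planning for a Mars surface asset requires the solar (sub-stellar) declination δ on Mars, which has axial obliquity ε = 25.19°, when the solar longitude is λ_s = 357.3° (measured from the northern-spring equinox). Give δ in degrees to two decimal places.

δ = -1.15°

sin δ = sin ε · sin λ_s = sin 25.19° × sin 357.3° = -0.020050.
δ = arcsin(-0.020050) = -1.15°.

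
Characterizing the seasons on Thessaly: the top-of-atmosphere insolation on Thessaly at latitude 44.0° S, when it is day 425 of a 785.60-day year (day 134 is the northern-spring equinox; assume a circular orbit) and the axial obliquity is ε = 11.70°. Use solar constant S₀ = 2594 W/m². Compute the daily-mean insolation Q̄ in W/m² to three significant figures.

Q̄ ≈ 461 W/m²

Solar longitude: λ_s = 360° × (425 − 134)/785.60 = 133.350°.
sin δ = sin 11.70° × sin 133.350° = 0.14746, so δ = +8.480°.
cos H₀ = −tan(-44.0°) tan(+8.480°) = 0.1440, H₀ = 1.4263 rad.
Bracket: H₀ sin φ sin δ + cos φ cos δ sin H₀ = 1.4263×-0.69466×0.14746 + 0.71934×0.98907×0.98958 = -0.146102 + 0.704064 = 0.557962.
Q̄ = (S₀/π) × [bracket] = (2594/π) × 0.557962 = 460.7 W/m².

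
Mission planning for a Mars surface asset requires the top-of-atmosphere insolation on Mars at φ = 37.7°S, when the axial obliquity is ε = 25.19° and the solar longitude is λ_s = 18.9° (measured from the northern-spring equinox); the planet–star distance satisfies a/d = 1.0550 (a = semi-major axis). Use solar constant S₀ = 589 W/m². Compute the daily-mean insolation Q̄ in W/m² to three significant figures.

Solar declination: sin δ = sin ε · sin λ_s = sin 25.19° × sin 18.9° = 0.13787, so δ = +7.924°.
cos H₀ = −tan(-37.7°) tan(+7.924°) = 0.1076, H₀ = 1.4630 rad.
Bracket: H₀ sin φ sin δ + cos φ cos δ sin H₀ = 1.4630×-0.61153×0.13787 + 0.79122×0.99045×0.99420 = -0.123348 + 0.779119 = 0.655771.
Inverse-square distance factor (a/d)² = 1.0550² = 1.113025.
Q̄ = (S₀/π) × 1.113025 × [bracket] = (589/π) × 1.113025 × 0.655771 = 136.8 W/m².

Q̄ ≈ 137 W/m²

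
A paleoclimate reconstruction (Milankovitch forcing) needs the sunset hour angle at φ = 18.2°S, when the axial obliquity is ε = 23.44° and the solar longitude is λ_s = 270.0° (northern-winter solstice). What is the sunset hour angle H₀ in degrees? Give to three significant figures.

Solar declination: sin δ = sin ε · sin λ_s = sin 23.44° × sin 270.0° = -0.39779, so δ = -23.440°.
cos H₀ = −tan φ · tan δ = −tan(-18.2°) × tan(-23.440°) = -0.1425, so H₀ = 1.7138 rad = 98.20°.

H₀ = 98.2°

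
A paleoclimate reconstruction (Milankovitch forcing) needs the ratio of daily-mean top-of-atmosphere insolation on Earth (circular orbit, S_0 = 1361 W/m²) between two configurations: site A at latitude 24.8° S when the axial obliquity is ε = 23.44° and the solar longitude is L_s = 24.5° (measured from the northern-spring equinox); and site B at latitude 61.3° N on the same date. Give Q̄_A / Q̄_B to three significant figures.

— Configuration A (ϕ=-24.8°):
Solar declination: sin δ = sin ε · sin L_s = sin 23.44° × sin 24.5° = 0.16496, so δ = +9.495°.
cos h₀ = −tan(-24.8°) tan(+9.495°) = 0.0773, h₀ = 1.4934 rad.
Bracket: h₀ sin ϕ sin δ + cos ϕ cos δ sin h₀ = 1.4934×-0.41945×0.16496 + 0.90778×0.98630×0.99701 = -0.103332 + 0.892666 = 0.789334.
Q̄ = (S_0/π) × [bracket] = (1361/π) × 0.789334 = 341.96 W/m².
— Configuration B (ϕ=+61.3°):
cos h₀ = −tan(+61.3°) tan(+9.495°) = -0.3055, h₀ = 1.8813 rad.
Bracket: h₀ sin ϕ sin δ + cos ϕ cos δ sin h₀ = 1.8813×0.87715×0.16496 + 0.48022×0.98630×0.95219 = 0.272214 + 0.450996 = 0.723210.
Q̄ = (S_0/π) × [bracket] = (1361/π) × 0.723210 = 313.31 W/m².
Ratio Q̄_A / Q̄_B = 341.96 / 313.31 = 1.091.

Q̄_A / Q̄_B ≈ 1.09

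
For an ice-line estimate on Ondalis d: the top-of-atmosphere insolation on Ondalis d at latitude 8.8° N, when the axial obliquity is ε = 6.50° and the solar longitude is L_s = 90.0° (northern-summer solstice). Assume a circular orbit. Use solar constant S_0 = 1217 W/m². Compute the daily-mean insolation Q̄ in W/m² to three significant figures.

Q̄ ≈ 391 W/m²

Solar declination: sin δ = sin ε · sin L_s = sin 6.50° × sin 90.0° = 0.11320, so δ = +6.500°.
cos h₀ = −tan(+8.8°) tan(+6.500°) = -0.0176, h₀ = 1.5884 rad.
Bracket: h₀ sin ϕ sin δ + cos ϕ cos δ sin h₀ = 1.5884×0.15299×0.11320 + 0.98823×0.99357×0.99984 = 0.027509 + 0.981719 = 1.009228.
Q̄ = (S_0/π) × [bracket] = (1217/π) × 1.009228 = 391.0 W/m².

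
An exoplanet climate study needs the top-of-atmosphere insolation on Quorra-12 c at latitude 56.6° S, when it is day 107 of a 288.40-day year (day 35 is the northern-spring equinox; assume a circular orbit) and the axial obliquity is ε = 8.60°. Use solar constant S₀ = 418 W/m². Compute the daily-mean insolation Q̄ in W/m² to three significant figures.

Q̄ ≈ 48.2 W/m²

Solar longitude: λ_s = 360° × (107 − 35)/288.40 = 89.875°.
sin δ = sin 8.60° × sin 89.875° = 0.14953, so δ = +8.600°.
cos H₀ = −tan(-56.6°) tan(+8.600°) = 0.2294, H₀ = 1.3394 rad.
Bracket: H₀ sin φ sin δ + cos φ cos δ sin H₀ = 1.3394×-0.83485×0.14953 + 0.55048×0.98876×0.97334 = -0.167204 + 0.529782 = 0.362578.
Q̄ = (S₀/π) × [bracket] = (418/π) × 0.362578 = 48.24 W/m².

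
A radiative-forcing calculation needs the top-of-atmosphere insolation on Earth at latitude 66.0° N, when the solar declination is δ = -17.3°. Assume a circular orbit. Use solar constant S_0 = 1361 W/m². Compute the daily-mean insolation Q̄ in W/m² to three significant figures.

cos h₀ = −tan(+66.0°) tan(-17.300°) = 0.6996, h₀ = 0.7960 rad.
Bracket: h₀ sin ϕ sin δ + cos ϕ cos δ sin h₀ = 0.7960×0.91355×-0.29737 + 0.40674×0.95476×0.71457 = -0.216243 + 0.277495 = 0.061252.
Q̄ = (S_0/π) × [bracket] = (1361/π) × 0.061252 = 26.54 W/m².

Q̄ ≈ 26.5 W/m²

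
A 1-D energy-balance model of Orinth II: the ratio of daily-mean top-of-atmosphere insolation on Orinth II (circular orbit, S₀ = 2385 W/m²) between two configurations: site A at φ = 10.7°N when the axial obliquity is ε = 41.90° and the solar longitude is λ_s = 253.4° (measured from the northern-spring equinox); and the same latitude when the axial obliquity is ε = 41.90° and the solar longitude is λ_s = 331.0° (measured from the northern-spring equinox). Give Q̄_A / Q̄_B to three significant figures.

Q̄_A / Q̄_B ≈ 0.690

— Configuration A (φ=+10.7°):
Solar declination: sin δ = sin ε · sin λ_s = sin 41.90° × sin 253.4° = -0.64000, so δ = -39.792°.
cos H₀ = −tan(+10.7°) tan(-39.792°) = 0.1574, H₀ = 1.4128 rad.
Bracket: H₀ sin φ sin δ + cos φ cos δ sin H₀ = 1.4128×0.18567×-0.64000 + 0.98261×0.76838×0.98754 = -0.167881 + 0.745610 = 0.577729.
Q̄ = (S₀/π) × [bracket] = (2385/π) × 0.577729 = 438.59 W/m².
— Configuration B (φ=+10.7°):
Solar declination: sin δ = sin ε · sin λ_s = sin 41.90° × sin 331.0° = -0.32377, so δ = -18.891°.
cos H₀ = −tan(+10.7°) tan(-18.891°) = 0.0647, H₀ = 1.5061 rad.
Bracket: H₀ sin φ sin δ + cos φ cos δ sin H₀ = 1.5061×0.18567×-0.32377 + 0.98261×0.94614×0.99791 = -0.090538 + 0.927744 = 0.837206.
Q̄ = (S₀/π) × [bracket] = (2385/π) × 0.837206 = 635.58 W/m².
Ratio Q̄_A / Q̄_B = 438.59 / 635.58 = 0.6901.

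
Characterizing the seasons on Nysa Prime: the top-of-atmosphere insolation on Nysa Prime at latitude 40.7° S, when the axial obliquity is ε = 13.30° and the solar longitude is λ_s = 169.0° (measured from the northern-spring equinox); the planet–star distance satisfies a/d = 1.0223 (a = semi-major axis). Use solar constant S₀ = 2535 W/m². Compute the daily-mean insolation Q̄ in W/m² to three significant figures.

Solar declination: sin δ = sin ε · sin λ_s = sin 13.30° × sin 169.0° = 0.04390, so δ = +2.516°.
cos H₀ = −tan(-40.7°) tan(+2.516°) = 0.0378, H₀ = 1.5330 rad.
Bracket: H₀ sin φ sin δ + cos φ cos δ sin H₀ = 1.5330×-0.65210×0.04390 + 0.75813×0.99904×0.99929 = -0.043885 + 0.756864 = 0.712979.
Inverse-square distance factor (a/d)² = 1.0223² = 1.045097.
Q̄ = (S₀/π) × 1.045097 × [bracket] = (2535/π) × 1.045097 × 0.712979 = 601.3 W/m².

Q̄ ≈ 601 W/m²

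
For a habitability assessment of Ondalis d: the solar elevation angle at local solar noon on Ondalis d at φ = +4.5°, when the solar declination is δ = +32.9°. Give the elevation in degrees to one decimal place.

61.6°

At local noon the hour angle is zero, so the zenith angle equals |φ − δ| = |+4.5° − (+32.900°)| = 28.400°.
Elevation = 90° − 28.400° = 61.6°.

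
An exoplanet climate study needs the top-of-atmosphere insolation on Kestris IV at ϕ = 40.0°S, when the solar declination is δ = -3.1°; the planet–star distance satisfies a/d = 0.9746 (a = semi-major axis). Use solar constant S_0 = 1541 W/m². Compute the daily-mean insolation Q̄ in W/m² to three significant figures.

Q̄ ≈ 382 W/m²

cos h₀ = −tan(-40.0°) tan(-3.100°) = -0.0454, h₀ = 1.6163 rad.
Bracket: h₀ sin ϕ sin δ + cos ϕ cos δ sin h₀ = 1.6163×-0.64279×-0.05408 + 0.76604×0.99854×0.99897 = 0.056186 + 0.764134 = 0.820320.
Inverse-square distance factor (a/d)² = 0.9746² = 0.949845.
Q̄ = (S_0/π) × 0.949845 × [bracket] = (1541/π) × 0.949845 × 0.820320 = 382.2 W/m².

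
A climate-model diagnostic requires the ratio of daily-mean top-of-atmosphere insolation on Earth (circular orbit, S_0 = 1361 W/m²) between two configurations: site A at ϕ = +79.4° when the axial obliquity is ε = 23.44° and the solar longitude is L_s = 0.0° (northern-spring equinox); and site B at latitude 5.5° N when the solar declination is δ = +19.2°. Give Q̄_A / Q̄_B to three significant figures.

— Configuration A (ϕ=+79.4°):
Solar declination: sin δ = sin ε · sin L_s = sin 23.44° × sin 0.0° = 0.00000, so δ = +0.000°.
cos h₀ = −tan(+79.4°) tan(+0.000°) = -0.0000, h₀ = 1.5708 rad.
Bracket: h₀ sin ϕ sin δ + cos ϕ cos δ sin h₀ = 1.5708×0.98294×0.00000 + 0.18395×1.00000×1.00000 = 0.000000 + 0.183950 = 0.183950.
Q̄ = (S_0/π) × [bracket] = (1361/π) × 0.183950 = 79.691 W/m².
— Configuration B (ϕ=+5.5°):
cos h₀ = −tan(+5.5°) tan(+19.200°) = -0.0335, h₀ = 1.6043 rad.
Bracket: h₀ sin ϕ sin δ + cos ϕ cos δ sin h₀ = 1.6043×0.09585×0.32887 + 0.99540×0.94438×0.99944 = 0.050571 + 0.939509 = 0.990080.
Q̄ = (S_0/π) × [bracket] = (1361/π) × 0.990080 = 428.92 W/m².
Ratio Q̄_A / Q̄_B = 79.691 / 428.92 = 0.1858.

Q̄_A / Q̄_B ≈ 0.186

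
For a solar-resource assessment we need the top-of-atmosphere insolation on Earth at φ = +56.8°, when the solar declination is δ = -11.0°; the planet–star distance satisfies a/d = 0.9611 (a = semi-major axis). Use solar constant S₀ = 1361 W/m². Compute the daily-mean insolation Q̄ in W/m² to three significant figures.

Q̄ ≈ 124 W/m²

cos H₀ = −tan(+56.8°) tan(-11.000°) = 0.2970, H₀ = 1.2692 rad.
Bracket: H₀ sin φ sin δ + cos φ cos δ sin H₀ = 1.2692×0.83676×-0.19081 + 0.54756×0.98163×0.95486 = -0.202643 + 0.513239 = 0.310596.
Inverse-square distance factor (a/d)² = 0.9611² = 0.923713.
Q̄ = (S₀/π) × 0.923713 × [bracket] = (1361/π) × 0.923713 × 0.310596 = 124.3 W/m².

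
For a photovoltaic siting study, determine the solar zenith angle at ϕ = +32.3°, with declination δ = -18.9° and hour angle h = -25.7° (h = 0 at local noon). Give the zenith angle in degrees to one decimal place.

θ_z = 56.8°

cos θ_z = sin ϕ sin δ + cos ϕ cos δ cos h = -0.173086 + 0.720582 = 0.547496.
θ_z = arccos(0.547496) = 56.8°.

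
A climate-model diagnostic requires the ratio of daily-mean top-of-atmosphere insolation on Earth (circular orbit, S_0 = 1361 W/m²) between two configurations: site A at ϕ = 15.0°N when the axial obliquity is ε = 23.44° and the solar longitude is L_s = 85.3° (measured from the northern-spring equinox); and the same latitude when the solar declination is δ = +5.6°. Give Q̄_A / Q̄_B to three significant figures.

Q̄_A / Q̄_B ≈ 1.05

— Configuration A (ϕ=+15.0°):
Solar declination: sin δ = sin ε · sin L_s = sin 23.44° × sin 85.3° = 0.39645, so δ = +23.356°.
cos h₀ = −tan(+15.0°) tan(+23.356°) = -0.1157, h₀ = 1.6868 rad.
Bracket: h₀ sin ϕ sin δ + cos ϕ cos δ sin h₀ = 1.6868×0.25882×0.39645 + 0.96593×0.91806×0.99328 = 0.173081 + 0.880823 = 1.053904.
Q̄ = (S_0/π) × [bracket] = (1361/π) × 1.053904 = 456.57 W/m².
— Configuration B (ϕ=+15.0°):
cos h₀ = −tan(+15.0°) tan(+5.600°) = -0.0263, h₀ = 1.5971 rad.
Bracket: h₀ sin ϕ sin δ + cos ϕ cos δ sin h₀ = 1.5971×0.25882×0.09758 + 0.96593×0.99523×0.99965 = 0.040336 + 0.960986 = 1.001322.
Q̄ = (S_0/π) × [bracket] = (1361/π) × 1.001322 = 433.79 W/m².
Ratio Q̄_A / Q̄_B = 456.57 / 433.79 = 1.053.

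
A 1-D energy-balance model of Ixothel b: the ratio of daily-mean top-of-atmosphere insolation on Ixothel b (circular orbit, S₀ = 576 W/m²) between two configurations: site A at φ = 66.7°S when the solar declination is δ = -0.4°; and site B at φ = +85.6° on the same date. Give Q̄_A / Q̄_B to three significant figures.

Q̄_A / Q̄_B ≈ 6.14

— Configuration A (φ=-66.7°):
cos H₀ = −tan(-66.7°) tan(-0.400°) = -0.0162, H₀ = 1.5870 rad.
Bracket: H₀ sin φ sin δ + cos φ cos δ sin H₀ = 1.5870×-0.91845×-0.00698 + 0.39555×0.99998×0.99987 = 0.010174 + 0.395491 = 0.405665.
Q̄ = (S₀/π) × [bracket] = (576/π) × 0.405665 = 74.377 W/m².
— Configuration B (φ=+85.6°):
cos H₀ = −tan(+85.6°) tan(-0.400°) = 0.0907, H₀ = 1.4799 rad.
Bracket: H₀ sin φ sin δ + cos φ cos δ sin H₀ = 1.4799×0.99705×-0.00698 + 0.07672×0.99998×0.99588 = -0.010299 + 0.076402 = 0.066103.
Q̄ = (S₀/π) × [bracket] = (576/π) × 0.066103 = 12.120 W/m².
Ratio Q̄_A / Q̄_B = 74.377 / 12.120 = 6.137.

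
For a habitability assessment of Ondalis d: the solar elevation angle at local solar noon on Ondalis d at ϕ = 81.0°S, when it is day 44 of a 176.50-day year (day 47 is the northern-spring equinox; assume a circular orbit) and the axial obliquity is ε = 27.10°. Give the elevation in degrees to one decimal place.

Solar longitude: L_s = 360° × (44 − 47)/176.50 = -6.119°, i.e. -6.119° + 360° = 353.881°.
sin δ = sin 27.10° × sin 353.881° = -0.04856, so δ = -2.783°.
At local noon the hour angle is zero, so the zenith angle equals |ϕ − δ| = |-81.0° − (-2.783°)| = 78.217°.
Elevation = 90° − 78.217° = 11.8°.

11.8°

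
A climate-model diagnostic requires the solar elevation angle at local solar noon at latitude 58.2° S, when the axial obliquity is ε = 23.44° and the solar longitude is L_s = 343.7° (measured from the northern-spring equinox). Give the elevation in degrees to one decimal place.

38.2°

Solar declination: sin δ = sin ε · sin L_s = sin 23.44° × sin 343.7° = -0.11165, so δ = -6.410°.
At local noon the hour angle is zero, so the zenith angle equals |ϕ − δ| = |-58.2° − (-6.410°)| = 51.790°.
Elevation = 90° − 51.790° = 38.2°.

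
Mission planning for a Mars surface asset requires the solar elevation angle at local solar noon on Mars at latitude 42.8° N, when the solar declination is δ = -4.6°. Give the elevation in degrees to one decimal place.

At local noon the hour angle is zero, so the zenith angle equals |φ − δ| = |+42.8° − (-4.600°)| = 47.400°.
Elevation = 90° − 47.400° = 42.6°.

42.6°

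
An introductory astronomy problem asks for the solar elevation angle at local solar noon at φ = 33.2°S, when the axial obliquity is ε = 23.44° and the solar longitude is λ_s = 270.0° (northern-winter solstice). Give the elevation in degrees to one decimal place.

80.2°

Solar declination: sin δ = sin ε · sin λ_s = sin 23.44° × sin 270.0° = -0.39779, so δ = -23.440°.
At local noon the hour angle is zero, so the zenith angle equals |φ − δ| = |-33.2° − (-23.440°)| = 9.760°.
Elevation = 90° − 9.760° = 80.2°.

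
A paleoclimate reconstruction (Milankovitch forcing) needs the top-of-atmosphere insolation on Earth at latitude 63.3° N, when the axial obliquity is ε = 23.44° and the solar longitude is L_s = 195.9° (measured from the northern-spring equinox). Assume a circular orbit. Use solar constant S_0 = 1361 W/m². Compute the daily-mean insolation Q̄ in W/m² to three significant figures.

Solar declination: sin δ = sin ε · sin L_s = sin 23.44° × sin 195.9° = -0.10898, so δ = -6.256°.
cos h₀ = −tan(+63.3°) tan(-6.256°) = 0.2180, h₀ = 1.3511 rad.
Bracket: h₀ sin ϕ sin δ + cos ϕ cos δ sin h₀ = 1.3511×0.89337×-0.10898 + 0.44932×0.99404×0.97595 = -0.131542 + 0.435900 = 0.304358.
Q̄ = (S_0/π) × [bracket] = (1361/π) × 0.304358 = 131.9 W/m².

Q̄ ≈ 132 W/m²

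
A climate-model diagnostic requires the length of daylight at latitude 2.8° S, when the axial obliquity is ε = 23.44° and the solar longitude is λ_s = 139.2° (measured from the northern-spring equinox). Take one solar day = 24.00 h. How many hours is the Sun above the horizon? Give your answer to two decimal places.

11.90 h

Solar declination: sin δ = sin ε · sin λ_s = sin 23.44° × sin 139.2° = 0.25992, so δ = +15.066°.
cos H₀ = −tan φ · tan δ = −tan(-2.8°) × tan(+15.066°) = 0.0132, so H₀ = 1.5576 rad = 89.25°.
Daylight = 2H₀/(2π) × 24.00 h = (1.5576/π) × 24.00 = 11.90 h.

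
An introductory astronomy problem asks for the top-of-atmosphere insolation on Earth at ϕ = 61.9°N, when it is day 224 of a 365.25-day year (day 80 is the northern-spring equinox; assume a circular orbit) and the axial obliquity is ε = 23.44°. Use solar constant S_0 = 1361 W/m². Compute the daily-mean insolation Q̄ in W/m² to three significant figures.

Solar longitude: L_s = 360° × (224 − 80)/365.25 = 141.930°.
sin δ = sin 23.44° × sin 141.930° = 0.24528, so δ = +14.199°.
cos h₀ = −tan(+61.9°) tan(+14.199°) = -0.4739, h₀ = 2.0645 rad.
Bracket: h₀ sin ϕ sin δ + cos ϕ cos δ sin h₀ = 2.0645×0.88213×0.24528 + 0.47101×0.96945×0.88060 = 0.446693 + 0.402100 = 0.848793.
Q̄ = (S_0/π) × [bracket] = (1361/π) × 0.848793 = 367.7 W/m².

Q̄ ≈ 368 W/m²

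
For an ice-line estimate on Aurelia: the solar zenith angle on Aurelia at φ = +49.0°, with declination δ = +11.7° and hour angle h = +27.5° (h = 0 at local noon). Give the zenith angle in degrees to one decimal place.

cos θ_z = sin φ sin δ + cos φ cos δ cos h = 0.153046 + 0.569841 = 0.722887.
θ_z = arccos(0.722887) = 43.7°.

θ_z = 43.7°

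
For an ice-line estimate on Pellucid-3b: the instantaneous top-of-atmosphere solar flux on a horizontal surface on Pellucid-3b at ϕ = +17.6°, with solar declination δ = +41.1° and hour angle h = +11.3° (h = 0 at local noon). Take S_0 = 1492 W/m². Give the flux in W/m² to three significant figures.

1.35e+03 W/m²

cos θ_z = sin ϕ sin δ + cos ϕ cos δ cos h = 0.198770 + 0.704365 = 0.903135.
Flux = S_0 · cos θ_z = 1492 × 0.903135 = 1347 W/m².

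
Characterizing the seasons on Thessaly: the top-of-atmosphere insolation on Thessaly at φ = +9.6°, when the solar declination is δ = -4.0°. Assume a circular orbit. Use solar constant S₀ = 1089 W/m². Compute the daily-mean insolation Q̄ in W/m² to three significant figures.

cos H₀ = −tan(+9.6°) tan(-4.000°) = 0.0118, H₀ = 1.5590 rad.
Bracket: H₀ sin φ sin δ + cos φ cos δ sin H₀ = 1.5590×0.16677×-0.06976 + 0.98600×0.99756×0.99993 = -0.018137 + 0.983525 = 0.965388.
Q̄ = (S₀/π) × [bracket] = (1089/π) × 0.965388 = 334.6 W/m².

Q̄ ≈ 335 W/m²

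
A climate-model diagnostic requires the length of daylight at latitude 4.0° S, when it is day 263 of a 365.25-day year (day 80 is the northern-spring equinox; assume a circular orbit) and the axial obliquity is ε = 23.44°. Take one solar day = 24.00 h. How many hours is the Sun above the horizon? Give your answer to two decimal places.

12.00 h

Solar longitude: L_s = 360° × (263 − 80)/365.25 = 180.370°.
sin δ = sin 23.44° × sin 180.370° = -0.00257, so δ = -0.147°.
cos h₀ = −tan ϕ · tan δ = −tan(-4.0°) × tan(-0.147°) = -0.0002, so h₀ = 1.5710 rad = 90.01°.
Daylight = 2h₀/(2π) × 24.00 h = (1.5710/π) × 24.00 = 12.00 h.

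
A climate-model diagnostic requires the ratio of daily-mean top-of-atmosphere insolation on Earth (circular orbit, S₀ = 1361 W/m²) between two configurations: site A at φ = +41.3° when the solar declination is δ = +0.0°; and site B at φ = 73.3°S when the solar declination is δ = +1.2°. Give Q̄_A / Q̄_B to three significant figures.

Q̄_A / Q̄_B ≈ 2.93

— Configuration A (φ=+41.3°):
cos H₀ = −tan(+41.3°) tan(+0.000°) = -0.0000, H₀ = 1.5708 rad.
Bracket: H₀ sin φ sin δ + cos φ cos δ sin H₀ = 1.5708×0.66000×0.00000 + 0.75126×1.00000×1.00000 = 0.000000 + 0.751260 = 0.751260.
Q̄ = (S₀/π) × [bracket] = (1361/π) × 0.751260 = 325.46 W/m².
— Configuration B (φ=-73.3°):
cos H₀ = −tan(-73.3°) tan(+1.200°) = 0.0698, H₀ = 1.5009 rad.
Bracket: H₀ sin φ sin δ + cos φ cos δ sin H₀ = 1.5009×-0.95782×0.02094 + 0.28736×0.99978×0.99756 = -0.030103 + 0.286596 = 0.256493.
Q̄ = (S₀/π) × [bracket] = (1361/π) × 0.256493 = 111.12 W/m².
Ratio Q̄_A / Q̄_B = 325.46 / 111.12 = 2.929.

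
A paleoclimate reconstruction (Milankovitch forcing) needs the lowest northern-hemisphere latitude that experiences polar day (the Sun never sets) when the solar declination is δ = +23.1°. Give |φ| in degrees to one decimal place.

Polar day requires cos H₀ = −tan φ tan δ ≤ −1, i.e. tan φ tan δ ≥ 1.
The boundary is |tan φ| · |tan δ| = 1, so |φ| = 90° − |δ| = 90° − 23.1° = 66.9° in the northern hemisphere.

|φ| = 66.9°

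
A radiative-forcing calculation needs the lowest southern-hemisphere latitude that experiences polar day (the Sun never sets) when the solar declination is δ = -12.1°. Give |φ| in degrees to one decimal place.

|φ| = 77.9°

Polar day requires cos H₀ = −tan φ tan δ ≤ −1, i.e. tan φ tan δ ≥ 1.
The boundary is |tan φ| · |tan δ| = 1, so |φ| = 90° − |δ| = 90° − 12.1° = 77.9° in the southern hemisphere.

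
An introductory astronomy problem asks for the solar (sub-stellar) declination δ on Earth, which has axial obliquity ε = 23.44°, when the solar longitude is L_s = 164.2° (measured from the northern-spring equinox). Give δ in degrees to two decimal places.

sin δ = sin ε · sin L_s = sin 23.44° × sin 164.2° = 0.108310.
δ = arcsin(0.108310) = +6.22°.

δ = +6.22°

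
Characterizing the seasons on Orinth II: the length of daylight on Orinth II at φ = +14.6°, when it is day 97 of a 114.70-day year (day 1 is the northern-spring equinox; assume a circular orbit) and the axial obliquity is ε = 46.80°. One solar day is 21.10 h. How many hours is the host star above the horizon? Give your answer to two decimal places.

Solar longitude: λ_s = 360° × (97 − 1)/114.70 = 301.308°.
sin δ = sin 46.80° × sin 301.308° = -0.62282, so δ = -38.523°.
cos H₀ = −tan φ · tan δ = −tan(+14.6°) × tan(-38.523°) = 0.2074, so H₀ = 1.3619 rad = 78.03°.
Daylight = 2H₀/(2π) × 21.10 h = (1.3619/π) × 21.10 = 9.15 h.

9.15 h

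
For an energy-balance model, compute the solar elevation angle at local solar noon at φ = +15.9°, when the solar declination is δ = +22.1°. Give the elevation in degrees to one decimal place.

At local noon the hour angle is zero, so the zenith angle equals |φ − δ| = |+15.9° − (+22.100°)| = 6.200°.
Elevation = 90° − 6.200° = 83.8°.

83.8°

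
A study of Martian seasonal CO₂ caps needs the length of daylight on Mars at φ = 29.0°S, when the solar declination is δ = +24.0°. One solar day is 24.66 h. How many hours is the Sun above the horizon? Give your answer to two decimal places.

cos H₀ = −tan φ · tan δ = −tan(-29.0°) × tan(+24.000°) = 0.2468, so H₀ = 1.3214 rad = 75.71°.
Daylight = 2H₀/(2π) × 24.66 h = (1.3214/π) × 24.66 = 10.37 h.

10.37 h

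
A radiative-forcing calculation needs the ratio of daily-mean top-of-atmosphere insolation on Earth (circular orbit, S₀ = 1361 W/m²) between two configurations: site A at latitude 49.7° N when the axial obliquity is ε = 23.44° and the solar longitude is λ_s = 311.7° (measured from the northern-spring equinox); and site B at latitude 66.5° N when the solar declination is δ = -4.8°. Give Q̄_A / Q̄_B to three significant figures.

Q̄_A / Q̄_B ≈ 1.07

— Configuration A (φ=+49.7°):
Solar declination: sin δ = sin ε · sin λ_s = sin 23.44° × sin 311.7° = -0.29700, so δ = -17.278°.
cos H₀ = −tan(+49.7°) tan(-17.278°) = 0.3668, H₀ = 1.1953 rad.
Bracket: H₀ sin φ sin δ + cos φ cos δ sin H₀ = 1.1953×0.76267×-0.29700 + 0.64679×0.95488×0.93031 = -0.270751 + 0.574566 = 0.303815.
Q̄ = (S₀/π) × [bracket] = (1361/π) × 0.303815 = 131.62 W/m².
— Configuration B (φ=+66.5°):
cos H₀ = −tan(+66.5°) tan(-4.800°) = 0.1931, H₀ = 1.3765 rad.
Bracket: H₀ sin φ sin δ + cos φ cos δ sin H₀ = 1.3765×0.91706×-0.08368 + 0.39875×0.99649×0.98117 = -0.105632 + 0.389868 = 0.284236.
Q̄ = (S₀/π) × [bracket] = (1361/π) × 0.284236 = 123.14 W/m².
Ratio Q̄_A / Q̄_B = 131.62 / 123.14 = 1.069.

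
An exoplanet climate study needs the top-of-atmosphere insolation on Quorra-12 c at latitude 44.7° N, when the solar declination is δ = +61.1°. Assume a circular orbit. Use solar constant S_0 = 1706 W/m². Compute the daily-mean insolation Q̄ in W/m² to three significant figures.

cos h₀ = −tan(+44.7°) tan(+61.100°) = -1.7926 ≤ −1 ⇒ polar day, h₀ = π.
Bracket: h₀ sin ϕ sin δ + cos ϕ cos δ sin h₀ = 3.1416×0.70339×0.87546 + 0.71080×0.48328×0.00000 = 1.934565 + 0.000000 = 1.934565.
Q̄ = (S_0/π) × [bracket] = (1706/π) × 1.934565 = 1051 W/m².

Q̄ ≈ 1.05e+03 W/m²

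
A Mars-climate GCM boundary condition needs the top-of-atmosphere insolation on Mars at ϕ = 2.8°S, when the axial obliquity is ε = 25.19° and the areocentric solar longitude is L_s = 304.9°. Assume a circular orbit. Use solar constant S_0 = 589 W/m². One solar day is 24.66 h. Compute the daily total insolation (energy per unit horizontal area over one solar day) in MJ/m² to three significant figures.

sin δ = sin 25.19° × sin 304.9° = -0.34907, so δ = -20.431°.
cos h₀ = −tan(-2.8°) tan(-20.431°) = -0.0182, h₀ = 1.5890 rad.
Bracket: h₀ sin ϕ sin δ + cos ϕ cos δ sin h₀ = 1.5890×-0.04885×-0.34907 + 0.99881×0.93710×0.99983 = 0.027096 + 0.935826 = 0.962922.
Q̄ = (S_0/π) × [bracket] = (589/π) × 0.962922 = 180.53 W/m².
Daily total = Q̄ × 24.66 h × 3600 s/h = 180.53 × 24.66 × 3600 / 10⁶ = 16.03 MJ/m².

16.0 MJ/m²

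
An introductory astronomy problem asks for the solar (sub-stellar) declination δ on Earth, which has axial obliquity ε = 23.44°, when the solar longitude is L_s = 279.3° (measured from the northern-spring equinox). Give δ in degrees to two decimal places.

δ = -23.11°

sin δ = sin ε · sin L_s = sin 23.44° × sin 279.3° = -0.392560.
δ = arcsin(-0.392560) = -23.11°.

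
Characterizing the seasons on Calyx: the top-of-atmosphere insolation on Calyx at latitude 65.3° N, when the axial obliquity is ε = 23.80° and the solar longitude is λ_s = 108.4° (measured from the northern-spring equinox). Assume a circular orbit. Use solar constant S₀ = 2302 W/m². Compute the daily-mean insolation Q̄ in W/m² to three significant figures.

Q̄ ≈ 809 W/m²

Solar declination: sin δ = sin ε · sin λ_s = sin 23.80° × sin 108.4° = 0.38291, so δ = +22.514°.
cos H₀ = −tan(+65.3°) tan(+22.514°) = -0.9012, H₀ = 2.6933 rad.
Bracket: H₀ sin φ sin δ + cos φ cos δ sin H₀ = 2.6933×0.90851×0.38291 + 0.41787×0.92378×0.43340 = 0.936939 + 0.167301 = 1.104240.
Q̄ = (S₀/π) × [bracket] = (2302/π) × 1.104240 = 809.1 W/m².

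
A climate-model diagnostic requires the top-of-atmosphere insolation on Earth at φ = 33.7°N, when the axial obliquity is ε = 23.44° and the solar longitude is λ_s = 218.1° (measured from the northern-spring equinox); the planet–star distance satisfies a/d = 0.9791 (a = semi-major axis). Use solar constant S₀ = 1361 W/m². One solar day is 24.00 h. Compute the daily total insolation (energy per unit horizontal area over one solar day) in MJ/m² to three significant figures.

Solar declination: sin δ = sin ε · sin λ_s = sin 23.44° × sin 218.1° = -0.24545, so δ = -14.208°.
cos H₀ = −tan(+33.7°) tan(-14.208°) = 0.1689, H₀ = 1.4011 rad.
Bracket: H₀ sin φ sin δ + cos φ cos δ sin H₀ = 1.4011×0.55484×-0.24545 + 0.83195×0.96941×0.98564 = -0.190809 + 0.794919 = 0.604110.
Inverse-square distance factor (a/d)² = 0.9791² = 0.958637.
Q̄ = (S₀/π) × 0.958637 × [bracket] = (1361/π) × 0.958637 × 0.604110 = 250.89 W/m².
Daily total = Q̄ × 24.00 h × 3600 s/h = 250.89 × 24.00 × 3600 / 10⁶ = 21.68 MJ/m².

21.7 MJ/m²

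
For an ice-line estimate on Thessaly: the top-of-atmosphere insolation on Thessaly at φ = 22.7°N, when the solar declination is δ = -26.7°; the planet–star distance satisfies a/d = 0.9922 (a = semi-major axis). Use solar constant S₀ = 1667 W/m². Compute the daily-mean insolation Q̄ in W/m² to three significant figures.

cos H₀ = −tan(+22.7°) tan(-26.700°) = 0.2104, H₀ = 1.3588 rad.
Bracket: H₀ sin φ sin δ + cos φ cos δ sin H₀ = 1.3588×0.38591×-0.44932 + 0.92254×0.89337×0.97762 = -0.235612 + 0.805725 = 0.570113.
Inverse-square distance factor (a/d)² = 0.9922² = 0.984461.
Q̄ = (S₀/π) × 0.984461 × [bracket] = (1667/π) × 0.984461 × 0.570113 = 297.8 W/m².

Q̄ ≈ 298 W/m²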